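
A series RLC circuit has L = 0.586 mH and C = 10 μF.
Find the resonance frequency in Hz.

Step 1 — Resonance condition Im(Z)=0 gives ω₀ = 1/√(LC).
Step 2 — ω₀ = 1/√(0.000586·1e-05) = 1.306e+04 rad/s.
Step 3 — f₀ = ω₀/(2π) = 2079 Hz.

f₀ = 2079 Hz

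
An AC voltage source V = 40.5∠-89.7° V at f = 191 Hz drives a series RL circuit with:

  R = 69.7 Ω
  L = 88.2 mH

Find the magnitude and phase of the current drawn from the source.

Step 1 — Angular frequency: ω = 2π·f = 2π·191 = 1200 rad/s.
Step 2 — Component impedances:
  R: Z = R = 69.7 Ω
  L: Z = jωL = j·1200·0.0882 = 0 + j105.8 Ω
Step 3 — Series combination: Z_total = R + L = 69.7 + j105.8 Ω = 126.7∠56.6° Ω.
Step 4 — Source phasor: V = 40.5∠-89.7° V = 0.2121 - j40.5 V.
Step 5 — Ohm's law: I = V / Z_total = (0.2121 - j40.5) / (69.7 + j105.8) = -0.266 - j0.1771 A.
Step 6 — Convert to polar: |I| = 0.3196 A, ∠I = -146.3°.

I = 0.3196∠-146.3° A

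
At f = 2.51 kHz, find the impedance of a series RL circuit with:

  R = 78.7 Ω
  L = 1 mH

Step 1 — Angular frequency: ω = 2π·f = 2π·2510 = 1.577e+04 rad/s.
Step 2 — Component impedances:
  R: Z = R = 78.7 Ω
  L: Z = jωL = j·1.577e+04·0.001 = 0 + j15.77 Ω
Step 3 — Series combination: Z_total = R + L = 78.7 + j15.77 Ω = 80.26∠11.3° Ω.

Z = 78.7 + j15.77 Ω = 80.26∠11.3° Ω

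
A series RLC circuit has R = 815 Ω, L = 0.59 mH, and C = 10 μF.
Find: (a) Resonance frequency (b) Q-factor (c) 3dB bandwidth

Step 1 — Resonance: ω₀ = 1/√(LC) = 1/√(0.00059·1e-05) = 1.302e+04 rad/s.
Step 2 — f₀ = ω₀/(2π) = 2072 Hz.
Step 3 — Series Q: Q = ω₀L/R = 1.302e+04·0.00059/815 = 0.009425.
Step 4 — Bandwidth: Δω = ω₀/Q = 1.381e+06 rad/s; BW = Δω/(2π) = 2.198e+05 Hz.

(a) f₀ = 2072 Hz  (b) Q = 0.009425  (c) BW = 2.198e+05 Hz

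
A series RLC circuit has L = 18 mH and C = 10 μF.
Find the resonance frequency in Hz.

Step 1 — Resonance condition Im(Z)=0 gives ω₀ = 1/√(LC).
Step 2 — ω₀ = 1/√(0.018·1e-05) = 2357 rad/s.
Step 3 — f₀ = ω₀/(2π) = 375.1 Hz.

f₀ = 375.1 Hz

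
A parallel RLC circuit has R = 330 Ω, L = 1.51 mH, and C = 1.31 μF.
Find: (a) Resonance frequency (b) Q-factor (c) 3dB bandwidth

Step 1 — Resonance: ω₀ = 1/√(LC) = 1/√(0.00151·1.31e-06) = 2.248e+04 rad/s.
Step 2 — f₀ = ω₀/(2π) = 3578 Hz.
Step 3 — Parallel Q: Q = R/(ω₀L) = 330/(2.248e+04·0.00151) = 9.72.
Step 4 — Bandwidth: Δω = ω₀/Q = 2313 rad/s; BW = Δω/(2π) = 368.2 Hz.

(a) f₀ = 3578 Hz  (b) Q = 9.72  (c) BW = 368.2 Hz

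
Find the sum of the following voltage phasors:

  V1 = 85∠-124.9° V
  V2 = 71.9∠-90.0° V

Step 1 — Convert each phasor to rectangular form:
  V1 = 85·(cos(-124.9°) + j·sin(-124.9°)) = -48.63 - j69.71 V
  V2 = 71.9·(cos(-90.0°) + j·sin(-90.0°)) = 0 - j71.9 V
Step 2 — Sum components: V_total = -48.63 - j141.6 V.
Step 3 — Convert to polar: |V_total| = 149.7 V, ∠V_total = -109.0°.

V_total = 149.7∠-109.0° V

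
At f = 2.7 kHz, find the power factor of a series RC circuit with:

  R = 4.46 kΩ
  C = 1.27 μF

Step 1 — Angular frequency: ω = 2π·f = 2π·2700 = 1.696e+04 rad/s.
Step 2 — Component impedances:
  R: Z = R = 4460 Ω
  C: Z = 1/(jωC) = -j/(ω·C) = 0 - j46.41 Ω
Step 3 — Series combination: Z_total = R + C = 4460 - j46.41 Ω = 4460∠-0.6° Ω.
Step 4 — Power factor: PF = cos(φ) = Re(Z)/|Z| = 4460/4460.24 = 0.9999.
Step 5 — Type: Im(Z) = -46.41 ⇒ leading (phase φ = -0.6°).

PF = 0.9999 (leading, φ = -0.6°)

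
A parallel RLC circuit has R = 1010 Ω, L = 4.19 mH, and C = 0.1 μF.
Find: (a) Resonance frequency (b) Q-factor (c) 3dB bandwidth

Step 1 — Resonance: ω₀ = 1/√(LC) = 1/√(0.00419·1e-07) = 4.885e+04 rad/s.
Step 2 — f₀ = ω₀/(2π) = 7775 Hz.
Step 3 — Parallel Q: Q = R/(ω₀L) = 1010/(4.885e+04·0.00419) = 4.934.
Step 4 — Bandwidth: Δω = ω₀/Q = 9901 rad/s; BW = Δω/(2π) = 1576 Hz.

(a) f₀ = 7775 Hz  (b) Q = 4.934  (c) BW = 1576 Hz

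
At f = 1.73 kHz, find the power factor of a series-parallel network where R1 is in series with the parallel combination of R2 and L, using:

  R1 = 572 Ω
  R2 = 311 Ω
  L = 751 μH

Step 1 — Angular frequency: ω = 2π·f = 2π·1730 = 1.087e+04 rad/s.
Step 2 — Component impedances:
  R1: Z = R = 572 Ω
  R2: Z = R = 311 Ω
  L: Z = jωL = j·1.087e+04·0.000751 = 0 + j8.163 Ω
Step 3 — Parallel branch: R2 || L = 1/(1/R2 + 1/L) = 0.2141 + j8.158 Ω.
Step 4 — Series with R1: Z_total = R1 + (R2 || L) = 572.2 + j8.158 Ω = 572.3∠0.8° Ω.
Step 5 — Power factor: PF = cos(φ) = Re(Z)/|Z| = 572.21/572.27 = 0.9999.
Step 6 — Type: Im(Z) = 8.158 ⇒ lagging (phase φ = 0.8°).

PF = 0.9999 (lagging, φ = 0.8°)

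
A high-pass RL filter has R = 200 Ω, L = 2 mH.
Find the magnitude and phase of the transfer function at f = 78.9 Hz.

Step 1 — Angular frequency: ω = 2π·78.9 = 495.7 rad/s.
Step 2 — Transfer function: H(jω) = jωL/(R + jωL).
Step 3 — Numerator jωL = j·0.9915; denominator R + jωL = 200 + j0.9915.
Step 4 — H = 2.458e-05 + j0.004957.
Step 5 — Magnitude: |H| = 0.004957 (-46.1 dB); phase: φ = 89.7°.

|H| = 0.004957 (-46.1 dB), φ = 89.7°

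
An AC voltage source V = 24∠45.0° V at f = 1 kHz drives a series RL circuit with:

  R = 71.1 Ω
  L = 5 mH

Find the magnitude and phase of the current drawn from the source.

Step 1 — Angular frequency: ω = 2π·f = 2π·1000 = 6283 rad/s.
Step 2 — Component impedances:
  R: Z = R = 71.1 Ω
  L: Z = jωL = j·6283·0.005 = 0 + j31.42 Ω
Step 3 — Series combination: Z_total = R + L = 71.1 + j31.42 Ω = 77.73∠23.8° Ω.
Step 4 — Source phasor: V = 24∠45.0° V = 16.97 + j16.97 V.
Step 5 — Ohm's law: I = V / Z_total = (16.97 + j16.97) / (71.1 + j31.42) = 0.2879 + j0.1115 A.
Step 6 — Convert to polar: |I| = 0.3088 A, ∠I = 21.2°.

I = 0.3088∠21.2° A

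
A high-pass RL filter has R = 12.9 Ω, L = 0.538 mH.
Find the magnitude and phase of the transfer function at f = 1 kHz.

Step 1 — Angular frequency: ω = 2π·1000 = 6283 rad/s.
Step 2 — Transfer function: H(jω) = jωL/(R + jωL).
Step 3 — Numerator jωL = j·3.38; denominator R + jωL = 12.9 + j3.38.
Step 4 — H = 0.06425 + j0.2452.
Step 5 — Magnitude: |H| = 0.2535 (-11.9 dB); phase: φ = 75.3°.

|H| = 0.2535 (-11.9 dB), φ = 75.3°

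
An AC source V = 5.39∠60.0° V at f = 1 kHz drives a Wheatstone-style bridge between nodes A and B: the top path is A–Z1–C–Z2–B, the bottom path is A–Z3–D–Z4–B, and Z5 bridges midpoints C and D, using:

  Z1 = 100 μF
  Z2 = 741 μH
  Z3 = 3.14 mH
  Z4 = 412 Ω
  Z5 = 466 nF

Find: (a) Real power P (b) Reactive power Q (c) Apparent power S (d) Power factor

Step 1 — Angular frequency: ω = 2π·f = 2π·1000 = 6283 rad/s.
Step 2 — Component impedances:
  Z1: Z = 1/(jωC) = -j/(ω·C) = 0 - j1.592 Ω
  Z2: Z = jωL = j·6283·0.000741 = 0 + j4.656 Ω
  Z3: Z = jωL = j·6283·0.00314 = 0 + j19.73 Ω
  Z4: Z = R = 412 Ω
  Z5: Z = 1/(jωC) = -j/(ω·C) = 0 - j341.5 Ω
Step 3 — Bridge requires nodal analysis (the Z5 bridge couples midpoints C and D, so the two paths cannot be reduced to a simple series/parallel combination). Setting node B to ground and injecting 1 A at node A, the 3-node admittance system at A, C, D solves to V_A = Z_AB = 0.02141 + j3.071 Ω = 3.071∠89.6° Ω.
Step 4 — Source phasor: V = 5.39∠60.0° V = 2.695 + j4.668 V.
Step 5 — Current: I = V / Z = 1.526 - j0.867 A = 1.755∠-29.6° A.
Step 6 — Complex power: S = V·I* = 0.06596 + j9.46 VA.
Step 7 — Real power: P = Re(S) = 0.06596 W.
Step 8 — Reactive power: Q = Im(S) = 9.46 VAR.
Step 9 — Apparent power: |S| = 9.46 VA.
Step 10 — Power factor: PF = P/|S| = 0.006972 (lagging).

(a) P = 0.06596 W  (b) Q = 9.46 VAR  (c) S = 9.46 VA  (d) PF = 0.006972 (lagging)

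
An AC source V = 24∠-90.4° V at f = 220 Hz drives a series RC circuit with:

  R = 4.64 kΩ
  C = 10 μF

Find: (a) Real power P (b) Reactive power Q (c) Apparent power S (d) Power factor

Step 1 — Angular frequency: ω = 2π·f = 2π·220 = 1382 rad/s.
Step 2 — Component impedances:
  R: Z = R = 4640 Ω
  C: Z = 1/(jωC) = -j/(ω·C) = 0 - j72.34 Ω
Step 3 — Series combination: Z_total = R + C = 4640 - j72.34 Ω = 4641∠-0.9° Ω.
Step 4 — Source phasor: V = 24∠-90.4° V = -0.1676 - j24 V.
Step 5 — Current: I = V / Z = 4.452e-05 - j0.005172 A = 0.005172∠-89.5° A.
Step 6 — Complex power: S = V·I* = 0.1241 - j0.001935 VA.
Step 7 — Real power: P = Re(S) = 0.1241 W.
Step 8 — Reactive power: Q = Im(S) = -0.001935 VAR.
Step 9 — Apparent power: |S| = 0.1241 VA.
Step 10 — Power factor: PF = P/|S| = 0.9999 (leading).

(a) P = 0.1241 W  (b) Q = -0.001935 VAR  (c) S = 0.1241 VA  (d) PF = 0.9999 (leading)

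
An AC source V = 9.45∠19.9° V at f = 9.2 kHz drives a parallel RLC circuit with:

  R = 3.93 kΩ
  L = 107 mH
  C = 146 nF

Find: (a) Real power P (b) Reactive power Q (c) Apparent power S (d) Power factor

Step 1 — Angular frequency: ω = 2π·f = 2π·9200 = 5.781e+04 rad/s.
Step 2 — Component impedances:
  R: Z = R = 3930 Ω
  L: Z = jωL = j·5.781e+04·0.107 = 0 + j6185 Ω
  C: Z = 1/(jωC) = -j/(ω·C) = 0 - j118.5 Ω
Step 3 — Parallel combination: 1/Z_total = 1/R + 1/L + 1/C; Z_total = 3.71 - j120.7 Ω = 120.7∠-88.2° Ω.
Step 4 — Source phasor: V = 9.45∠19.9° V = 8.886 + j3.217 V.
Step 5 — Current: I = V / Z = -0.02437 + j0.07437 A = 0.07826∠108.1° A.
Step 6 — Complex power: S = V·I* = 0.02272 - j0.7392 VA.
Step 7 — Real power: P = Re(S) = 0.02272 W.
Step 8 — Reactive power: Q = Im(S) = -0.7392 VAR.
Step 9 — Apparent power: |S| = 0.7396 VA.
Step 10 — Power factor: PF = P/|S| = 0.03072 (leading).

(a) P = 0.02272 W  (b) Q = -0.7392 VAR  (c) S = 0.7396 VA  (d) PF = 0.03072 (leading)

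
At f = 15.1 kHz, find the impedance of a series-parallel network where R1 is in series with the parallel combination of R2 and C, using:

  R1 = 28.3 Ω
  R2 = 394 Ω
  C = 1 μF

Step 1 — Angular frequency: ω = 2π·f = 2π·1.51e+04 = 9.488e+04 rad/s.
Step 2 — Component impedances:
  R1: Z = R = 28.3 Ω
  R2: Z = R = 394 Ω
  C: Z = 1/(jωC) = -j/(ω·C) = 0 - j10.54 Ω
Step 3 — Parallel branch: R2 || C = 1/(1/R2 + 1/C) = 0.2818 - j10.53 Ω.
Step 4 — Series with R1: Z_total = R1 + (R2 || C) = 28.58 - j10.53 Ω = 30.46∠-20.2° Ω.

Z = 28.58 - j10.53 Ω = 30.46∠-20.2° Ω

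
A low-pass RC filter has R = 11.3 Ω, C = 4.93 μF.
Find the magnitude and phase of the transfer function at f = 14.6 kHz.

Step 1 — Angular frequency: ω = 2π·1.46e+04 = 9.173e+04 rad/s.
Step 2 — Transfer function: H(jω) = 1/(1 + jωRC).
Step 3 — Denominator: 1 + jωRC = 1 + j·9.173e+04·11.3·4.93e-06 = 1 + j5.11.
Step 4 — H = 0.03688 - j0.1885.
Step 5 — Magnitude: |H| = 0.192 (-14.3 dB); phase: φ = -78.9°.

|H| = 0.192 (-14.3 dB), φ = -78.9°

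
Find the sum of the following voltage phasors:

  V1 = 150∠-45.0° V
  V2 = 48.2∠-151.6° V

Step 1 — Convert each phasor to rectangular form:
  V1 = 150·(cos(-45.0°) + j·sin(-45.0°)) = 106.1 - j106.1 V
  V2 = 48.2·(cos(-151.6°) + j·sin(-151.6°)) = -42.4 - j22.93 V
Step 2 — Sum components: V_total = 63.67 - j129 V.
Step 3 — Convert to polar: |V_total| = 143.8 V, ∠V_total = -63.7°.

V_total = 143.8∠-63.7° V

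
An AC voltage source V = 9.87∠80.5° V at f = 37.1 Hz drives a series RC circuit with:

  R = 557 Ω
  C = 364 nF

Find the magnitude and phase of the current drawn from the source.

Step 1 — Angular frequency: ω = 2π·f = 2π·37.1 = 233.1 rad/s.
Step 2 — Component impedances:
  R: Z = R = 557 Ω
  C: Z = 1/(jωC) = -j/(ω·C) = 0 - j1.179e+04 Ω
Step 3 — Series combination: Z_total = R + C = 557 - j1.179e+04 Ω = 1.18e+04∠-87.3° Ω.
Step 4 — Source phasor: V = 9.87∠80.5° V = 1.629 + j9.735 V.
Step 5 — Ohm's law: I = V / Z_total = (1.629 + j9.735) / (557 - j1.179e+04) = -0.0008176 + j0.0001769 A.
Step 6 — Convert to polar: |I| = 0.0008365 A, ∠I = 167.8°.

I = 0.0008365∠167.8° A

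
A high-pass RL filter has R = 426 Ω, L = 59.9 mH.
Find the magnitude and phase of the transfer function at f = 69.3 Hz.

Step 1 — Angular frequency: ω = 2π·69.3 = 435.4 rad/s.
Step 2 — Transfer function: H(jω) = jωL/(R + jωL).
Step 3 — Numerator jωL = j·26.08; denominator R + jωL = 426 + j26.08.
Step 4 — H = 0.003735 + j0.061.
Step 5 — Magnitude: |H| = 0.06111 (-24.3 dB); phase: φ = 86.5°.

|H| = 0.06111 (-24.3 dB), φ = 86.5°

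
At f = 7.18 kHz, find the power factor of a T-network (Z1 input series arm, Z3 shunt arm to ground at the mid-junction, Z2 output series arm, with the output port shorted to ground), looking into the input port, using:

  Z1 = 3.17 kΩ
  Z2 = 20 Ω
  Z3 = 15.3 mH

Step 1 — Angular frequency: ω = 2π·f = 2π·7180 = 4.511e+04 rad/s.
Step 2 — Component impedances:
  Z1: Z = R = 3170 Ω
  Z2: Z = R = 20 Ω
  Z3: Z = jωL = j·4.511e+04·0.0153 = 0 + j690.2 Ω
Step 3 — With the output port shorted to ground, the output series arm Z2 runs from the junction to ground; the shunt arm Z3 also runs from the junction to ground. They appear in parallel: Z3 || Z2 = 19.98 + j0.579 Ω.
Step 4 — Series with input arm Z1: Z_in = Z1 + (Z3 || Z2) = 3190 + j0.579 Ω = 3190∠0.0° Ω.
Step 5 — Power factor: PF = cos(φ) = Re(Z)/|Z| = 3190/3190 = 1.
Step 6 — Type: Im(Z) = 0.579 ⇒ lagging (phase φ = 0.0°).

PF = 1 (lagging, φ = 0.0°)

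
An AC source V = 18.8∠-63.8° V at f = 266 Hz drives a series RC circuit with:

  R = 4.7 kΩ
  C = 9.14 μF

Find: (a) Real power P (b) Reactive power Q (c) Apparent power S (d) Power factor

Step 1 — Angular frequency: ω = 2π·f = 2π·266 = 1671 rad/s.
Step 2 — Component impedances:
  R: Z = R = 4700 Ω
  C: Z = 1/(jωC) = -j/(ω·C) = 0 - j65.46 Ω
Step 3 — Series combination: Z_total = R + C = 4700 - j65.46 Ω = 4700∠-0.8° Ω.
Step 4 — Source phasor: V = 18.8∠-63.8° V = 8.3 - j16.87 V.
Step 5 — Current: I = V / Z = 0.001816 - j0.003564 A = 0.004∠-63.0° A.
Step 6 — Complex power: S = V·I* = 0.07519 - j0.001047 VA.
Step 7 — Real power: P = Re(S) = 0.07519 W.
Step 8 — Reactive power: Q = Im(S) = -0.001047 VAR.
Step 9 — Apparent power: |S| = 0.07519 VA.
Step 10 — Power factor: PF = P/|S| = 0.9999 (leading).

(a) P = 0.07519 W  (b) Q = -0.001047 VAR  (c) S = 0.07519 VA  (d) PF = 0.9999 (leading)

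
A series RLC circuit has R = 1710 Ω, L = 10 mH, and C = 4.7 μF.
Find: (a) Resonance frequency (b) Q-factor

Step 1 — Resonance condition Im(Z)=0 gives ω₀ = 1/√(LC).
Step 2 — ω₀ = 1/√(0.01·4.7e-06) = 4613 rad/s.
Step 3 — f₀ = ω₀/(2π) = 734.1 Hz.
Step 4 — Series Q: Q = ω₀L/R = 4613·0.01/1710 = 0.02697.

(a) f₀ = 734.1 Hz  (b) Q = 0.02697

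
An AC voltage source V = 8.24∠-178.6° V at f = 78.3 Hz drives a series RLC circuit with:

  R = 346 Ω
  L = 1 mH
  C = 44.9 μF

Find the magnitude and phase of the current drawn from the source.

Step 1 — Angular frequency: ω = 2π·f = 2π·78.3 = 492 rad/s.
Step 2 — Component impedances:
  R: Z = R = 346 Ω
  L: Z = jωL = j·492·0.001 = 0 + j0.492 Ω
  C: Z = 1/(jωC) = -j/(ω·C) = 0 - j45.27 Ω
Step 3 — Series combination: Z_total = R + L + C = 346 - j44.78 Ω = 348.9∠-7.4° Ω.
Step 4 — Source phasor: V = 8.24∠-178.6° V = -8.238 - j0.2013 V.
Step 5 — Ohm's law: I = V / Z_total = (-8.238 - j0.2013) / (346 - j44.78) = -0.02334 - j0.003603 A.
Step 6 — Convert to polar: |I| = 0.02362 A, ∠I = -171.2°.

I = 0.02362∠-171.2° A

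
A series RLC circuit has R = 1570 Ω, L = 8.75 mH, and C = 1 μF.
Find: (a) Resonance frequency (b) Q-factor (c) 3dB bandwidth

Step 1 — Resonance: ω₀ = 1/√(LC) = 1/√(0.00875·1e-06) = 1.069e+04 rad/s.
Step 2 — f₀ = ω₀/(2π) = 1701 Hz.
Step 3 — Series Q: Q = ω₀L/R = 1.069e+04·0.00875/1570 = 0.05958.
Step 4 — Bandwidth: Δω = ω₀/Q = 1.794e+05 rad/s; BW = Δω/(2π) = 2.856e+04 Hz.

(a) f₀ = 1701 Hz  (b) Q = 0.05958  (c) BW = 2.856e+04 Hz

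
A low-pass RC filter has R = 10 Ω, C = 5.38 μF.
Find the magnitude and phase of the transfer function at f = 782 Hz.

Step 1 — Angular frequency: ω = 2π·782 = 4913 rad/s.
Step 2 — Transfer function: H(jω) = 1/(1 + jωRC).
Step 3 — Denominator: 1 + jωRC = 1 + j·4913·10·5.38e-06 = 1 + j0.2643.
Step 4 — H = 0.9347 - j0.2471.
Step 5 — Magnitude: |H| = 0.9668 (-0.3 dB); phase: φ = -14.8°.

|H| = 0.9668 (-0.3 dB), φ = -14.8°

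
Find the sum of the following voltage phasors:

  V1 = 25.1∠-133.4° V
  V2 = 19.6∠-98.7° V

Step 1 — Convert each phasor to rectangular form:
  V1 = 25.1·(cos(-133.4°) + j·sin(-133.4°)) = -17.25 - j18.24 V
  V2 = 19.6·(cos(-98.7°) + j·sin(-98.7°)) = -2.965 - j19.37 V
Step 2 — Sum components: V_total = -20.21 - j37.61 V.
Step 3 — Convert to polar: |V_total| = 42.7 V, ∠V_total = -118.3°.

V_total = 42.7∠-118.3° V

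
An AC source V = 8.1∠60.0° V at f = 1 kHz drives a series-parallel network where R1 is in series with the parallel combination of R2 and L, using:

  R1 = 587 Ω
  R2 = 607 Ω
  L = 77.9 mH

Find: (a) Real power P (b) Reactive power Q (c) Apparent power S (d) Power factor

Step 1 — Angular frequency: ω = 2π·f = 2π·1000 = 6283 rad/s.
Step 2 — Component impedances:
  R1: Z = R = 587 Ω
  R2: Z = R = 607 Ω
  L: Z = jωL = j·6283·0.0779 = 0 + j489.5 Ω
Step 3 — Parallel branch: R2 || L = 1/(1/R2 + 1/L) = 239.2 + j296.6 Ω.
Step 4 — Series with R1: Z_total = R1 + (R2 || L) = 826.2 + j296.6 Ω = 877.8∠19.7° Ω.
Step 5 — Source phasor: V = 8.1∠60.0° V = 4.05 + j7.015 V.
Step 6 — Current: I = V / Z = 0.007043 + j0.005962 A = 0.009228∠40.3° A.
Step 7 — Complex power: S = V·I* = 0.07035 + j0.02526 VA.
Step 8 — Real power: P = Re(S) = 0.07035 W.
Step 9 — Reactive power: Q = Im(S) = 0.02526 VAR.
Step 10 — Apparent power: |S| = 0.07474 VA.
Step 11 — Power factor: PF = P/|S| = 0.9412 (lagging).

(a) P = 0.07035 W  (b) Q = 0.02526 VAR  (c) S = 0.07474 VA  (d) PF = 0.9412 (lagging)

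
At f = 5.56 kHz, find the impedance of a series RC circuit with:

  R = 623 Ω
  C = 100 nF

Step 1 — Angular frequency: ω = 2π·f = 2π·5560 = 3.493e+04 rad/s.
Step 2 — Component impedances:
  R: Z = R = 623 Ω
  C: Z = 1/(jωC) = -j/(ω·C) = 0 - j286.2 Ω
Step 3 — Series combination: Z_total = R + C = 623 - j286.2 Ω = 685.6∠-24.7° Ω.

Z = 623 - j286.2 Ω = 685.6∠-24.7° Ω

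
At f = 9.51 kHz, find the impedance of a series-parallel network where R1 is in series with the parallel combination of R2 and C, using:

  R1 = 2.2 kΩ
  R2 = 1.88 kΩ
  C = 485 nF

Step 1 — Angular frequency: ω = 2π·f = 2π·9510 = 5.975e+04 rad/s.
Step 2 — Component impedances:
  R1: Z = R = 2200 Ω
  R2: Z = R = 1880 Ω
  C: Z = 1/(jωC) = -j/(ω·C) = 0 - j34.51 Ω
Step 3 — Parallel branch: R2 || C = 1/(1/R2 + 1/C) = 0.6331 - j34.49 Ω.
Step 4 — Series with R1: Z_total = R1 + (R2 || C) = 2201 - j34.49 Ω = 2201∠-0.9° Ω.

Z = 2201 - j34.49 Ω = 2201∠-0.9° Ω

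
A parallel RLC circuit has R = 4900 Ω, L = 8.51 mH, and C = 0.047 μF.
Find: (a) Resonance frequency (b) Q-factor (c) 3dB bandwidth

Step 1 — Resonance: ω₀ = 1/√(LC) = 1/√(0.00851·4.7e-08) = 5e+04 rad/s.
Step 2 — f₀ = ω₀/(2π) = 7958 Hz.
Step 3 — Parallel Q: Q = R/(ω₀L) = 4900/(5e+04·0.00851) = 11.52.
Step 4 — Bandwidth: Δω = ω₀/Q = 4342 rad/s; BW = Δω/(2π) = 691.1 Hz.

(a) f₀ = 7958 Hz  (b) Q = 11.52  (c) BW = 691.1 Hz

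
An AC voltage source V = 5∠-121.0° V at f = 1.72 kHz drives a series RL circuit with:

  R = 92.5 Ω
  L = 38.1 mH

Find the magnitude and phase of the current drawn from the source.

Step 1 — Angular frequency: ω = 2π·f = 2π·1720 = 1.081e+04 rad/s.
Step 2 — Component impedances:
  R: Z = R = 92.5 Ω
  L: Z = jωL = j·1.081e+04·0.0381 = 0 + j411.7 Ω
Step 3 — Series combination: Z_total = R + L = 92.5 + j411.7 Ω = 422∠77.3° Ω.
Step 4 — Source phasor: V = 5∠-121.0° V = -2.575 - j4.286 V.
Step 5 — Ohm's law: I = V / Z_total = (-2.575 - j4.286) / (92.5 + j411.7) = -0.01125 + j0.003728 A.
Step 6 — Convert to polar: |I| = 0.01185 A, ∠I = 161.7°.

I = 0.01185∠161.7° A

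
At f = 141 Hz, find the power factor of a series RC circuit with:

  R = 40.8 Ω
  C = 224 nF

Step 1 — Angular frequency: ω = 2π·f = 2π·141 = 885.9 rad/s.
Step 2 — Component impedances:
  R: Z = R = 40.8 Ω
  C: Z = 1/(jωC) = -j/(ω·C) = 0 - j5039 Ω
Step 3 — Series combination: Z_total = R + C = 40.8 - j5039 Ω = 5039∠-89.5° Ω.
Step 4 — Power factor: PF = cos(φ) = Re(Z)/|Z| = 40.8/5039.3 = 0.008096.
Step 5 — Type: Im(Z) = -5039 ⇒ leading (phase φ = -89.5°).

PF = 0.008096 (leading, φ = -89.5°)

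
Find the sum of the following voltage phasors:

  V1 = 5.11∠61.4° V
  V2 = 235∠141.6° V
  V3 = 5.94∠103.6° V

Step 1 — Convert each phasor to rectangular form:
  V1 = 5.11·(cos(61.4°) + j·sin(61.4°)) = 2.446 + j4.486 V
  V2 = 235·(cos(141.6°) + j·sin(141.6°)) = -184.2 + j146 V
  V3 = 5.94·(cos(103.6°) + j·sin(103.6°)) = -1.397 + j5.773 V
Step 2 — Sum components: V_total = -183.1 + j156.2 V.
Step 3 — Convert to polar: |V_total| = 240.7 V, ∠V_total = 139.5°.

V_total = 240.7∠139.5° V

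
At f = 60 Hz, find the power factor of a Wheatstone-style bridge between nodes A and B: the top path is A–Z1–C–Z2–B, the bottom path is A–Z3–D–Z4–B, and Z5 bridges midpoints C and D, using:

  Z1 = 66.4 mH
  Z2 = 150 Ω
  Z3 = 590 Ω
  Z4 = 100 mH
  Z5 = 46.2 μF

Step 1 — Angular frequency: ω = 2π·f = 2π·60 = 377 rad/s.
Step 2 — Component impedances:
  Z1: Z = jωL = j·377·0.0664 = 0 + j25.03 Ω
  Z2: Z = R = 150 Ω
  Z3: Z = R = 590 Ω
  Z4: Z = jωL = j·377·0.1 = 0 + j37.7 Ω
  Z5: Z = 1/(jωC) = -j/(ω·C) = 0 - j57.42 Ω
Step 3 — Bridge requires nodal analysis (the Z5 bridge couples midpoints C and D, so the two paths cannot be reduced to a simple series/parallel combination). Setting node B to ground and injecting 1 A at node A, the 3-node admittance system at A, C, D solves to V_A = Z_AB = 4.03 + j6.485 Ω = 7.635∠58.1° Ω.
Step 4 — Power factor: PF = cos(φ) = Re(Z)/|Z| = 4.0301/7.6348 = 0.5279.
Step 5 — Type: Im(Z) = 6.485 ⇒ lagging (phase φ = 58.1°).

PF = 0.5279 (lagging, φ = 58.1°)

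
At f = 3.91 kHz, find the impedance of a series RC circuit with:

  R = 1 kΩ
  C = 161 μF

Step 1 — Angular frequency: ω = 2π·f = 2π·3910 = 2.457e+04 rad/s.
Step 2 — Component impedances:
  R: Z = R = 1000 Ω
  C: Z = 1/(jωC) = -j/(ω·C) = 0 - j0.2528 Ω
Step 3 — Series combination: Z_total = R + C = 1000 - j0.2528 Ω = 1000∠-0.0° Ω.

Z = 1000 - j0.2528 Ω = 1000∠-0.0° Ω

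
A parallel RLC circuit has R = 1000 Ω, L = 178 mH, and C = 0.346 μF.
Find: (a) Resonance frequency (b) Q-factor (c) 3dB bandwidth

Step 1 — Resonance: ω₀ = 1/√(LC) = 1/√(0.178·3.46e-07) = 4030 rad/s.
Step 2 — f₀ = ω₀/(2π) = 641.3 Hz.
Step 3 — Parallel Q: Q = R/(ω₀L) = 1000/(4030·0.178) = 1.394.
Step 4 — Bandwidth: Δω = ω₀/Q = 2890 rad/s; BW = Δω/(2π) = 460 Hz.

(a) f₀ = 641.3 Hz  (b) Q = 1.394  (c) BW = 460 Hz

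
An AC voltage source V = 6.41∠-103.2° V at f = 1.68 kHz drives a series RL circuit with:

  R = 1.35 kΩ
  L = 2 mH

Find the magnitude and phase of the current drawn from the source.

Step 1 — Angular frequency: ω = 2π·f = 2π·1680 = 1.056e+04 rad/s.
Step 2 — Component impedances:
  R: Z = R = 1350 Ω
  L: Z = jωL = j·1.056e+04·0.002 = 0 + j21.11 Ω
Step 3 — Series combination: Z_total = R + L = 1350 + j21.11 Ω = 1350∠0.9° Ω.
Step 4 — Source phasor: V = 6.41∠-103.2° V = -1.464 - j6.241 V.
Step 5 — Ohm's law: I = V / Z_total = (-1.464 - j6.241) / (1350 + j21.11) = -0.001156 - j0.004605 A.
Step 6 — Convert to polar: |I| = 0.004748 A, ∠I = -104.1°.

I = 0.004748∠-104.1° A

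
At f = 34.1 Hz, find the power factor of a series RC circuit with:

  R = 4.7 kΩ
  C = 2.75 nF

Step 1 — Angular frequency: ω = 2π·f = 2π·34.1 = 214.3 rad/s.
Step 2 — Component impedances:
  R: Z = R = 4700 Ω
  C: Z = 1/(jωC) = -j/(ω·C) = 0 - j1.697e+06 Ω
Step 3 — Series combination: Z_total = R + C = 4700 - j1.697e+06 Ω = 1.697e+06∠-89.8° Ω.
Step 4 — Power factor: PF = cos(φ) = Re(Z)/|Z| = 4700/1.6972e+06 = 0.002769.
Step 5 — Type: Im(Z) = -1.697e+06 ⇒ leading (phase φ = -89.8°).

PF = 0.002769 (leading, φ = -89.8°)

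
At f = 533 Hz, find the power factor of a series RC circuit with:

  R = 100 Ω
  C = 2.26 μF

Step 1 — Angular frequency: ω = 2π·f = 2π·533 = 3349 rad/s.
Step 2 — Component impedances:
  R: Z = R = 100 Ω
  C: Z = 1/(jωC) = -j/(ω·C) = 0 - j132.1 Ω
Step 3 — Series combination: Z_total = R + C = 100 - j132.1 Ω = 165.7∠-52.9° Ω.
Step 4 — Power factor: PF = cos(φ) = Re(Z)/|Z| = 100/165.7 = 0.6035.
Step 5 — Type: Im(Z) = -132.1 ⇒ leading (phase φ = -52.9°).

PF = 0.6035 (leading, φ = -52.9°)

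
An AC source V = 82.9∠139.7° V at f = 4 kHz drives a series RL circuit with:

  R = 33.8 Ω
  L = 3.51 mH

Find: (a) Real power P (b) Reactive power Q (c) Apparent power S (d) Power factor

Step 1 — Angular frequency: ω = 2π·f = 2π·4000 = 2.513e+04 rad/s.
Step 2 — Component impedances:
  R: Z = R = 33.8 Ω
  L: Z = jωL = j·2.513e+04·0.00351 = 0 + j88.22 Ω
Step 3 — Series combination: Z_total = R + L = 33.8 + j88.22 Ω = 94.47∠69.0° Ω.
Step 4 — Source phasor: V = 82.9∠139.7° V = -63.23 + j53.62 V.
Step 5 — Current: I = V / Z = 0.2906 + j0.828 A = 0.8775∠70.7° A.
Step 6 — Complex power: S = V·I* = 26.03 + j67.93 VA.
Step 7 — Real power: P = Re(S) = 26.03 W.
Step 8 — Reactive power: Q = Im(S) = 67.93 VAR.
Step 9 — Apparent power: |S| = 72.75 VA.
Step 10 — Power factor: PF = P/|S| = 0.3578 (lagging).

(a) P = 26.03 W  (b) Q = 67.93 VAR  (c) S = 72.75 VA  (d) PF = 0.3578 (lagging)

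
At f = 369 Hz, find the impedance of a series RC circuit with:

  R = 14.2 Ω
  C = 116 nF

Step 1 — Angular frequency: ω = 2π·f = 2π·369 = 2318 rad/s.
Step 2 — Component impedances:
  R: Z = R = 14.2 Ω
  C: Z = 1/(jωC) = -j/(ω·C) = 0 - j3718 Ω
Step 3 — Series combination: Z_total = R + C = 14.2 - j3718 Ω = 3718∠-89.8° Ω.

Z = 14.2 - j3718 Ω = 3718∠-89.8° Ω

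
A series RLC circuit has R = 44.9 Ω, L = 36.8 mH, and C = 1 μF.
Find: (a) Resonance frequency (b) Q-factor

Step 1 — Resonance condition Im(Z)=0 gives ω₀ = 1/√(LC).
Step 2 — ω₀ = 1/√(0.0368·1e-06) = 5213 rad/s.
Step 3 — f₀ = ω₀/(2π) = 829.7 Hz.
Step 4 — Series Q: Q = ω₀L/R = 5213·0.0368/44.9 = 4.272.

(a) f₀ = 829.7 Hz  (b) Q = 4.272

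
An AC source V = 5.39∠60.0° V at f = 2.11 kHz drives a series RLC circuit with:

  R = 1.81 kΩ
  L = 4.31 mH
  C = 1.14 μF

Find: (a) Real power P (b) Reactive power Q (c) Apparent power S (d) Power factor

Step 1 — Angular frequency: ω = 2π·f = 2π·2110 = 1.326e+04 rad/s.
Step 2 — Component impedances:
  R: Z = R = 1810 Ω
  L: Z = jωL = j·1.326e+04·0.00431 = 0 + j57.14 Ω
  C: Z = 1/(jωC) = -j/(ω·C) = 0 - j66.17 Ω
Step 3 — Series combination: Z_total = R + L + C = 1810 - j9.026 Ω = 1810∠-0.3° Ω.
Step 4 — Source phasor: V = 5.39∠60.0° V = 2.695 + j4.668 V.
Step 5 — Current: I = V / Z = 0.001476 + j0.002586 A = 0.002978∠60.3° A.
Step 6 — Complex power: S = V·I* = 0.01605 - j8.004e-05 VA.
Step 7 — Real power: P = Re(S) = 0.01605 W.
Step 8 — Reactive power: Q = Im(S) = -8.004e-05 VAR.
Step 9 — Apparent power: |S| = 0.01605 VA.
Step 10 — Power factor: PF = P/|S| = 1 (leading).

(a) P = 0.01605 W  (b) Q = -8.004e-05 VAR  (c) S = 0.01605 VA  (d) PF = 1 (leading)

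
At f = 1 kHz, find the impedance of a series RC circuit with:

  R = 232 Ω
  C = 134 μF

Step 1 — Angular frequency: ω = 2π·f = 2π·1000 = 6283 rad/s.
Step 2 — Component impedances:
  R: Z = R = 232 Ω
  C: Z = 1/(jωC) = -j/(ω·C) = 0 - j1.188 Ω
Step 3 — Series combination: Z_total = R + C = 232 - j1.188 Ω = 232∠-0.3° Ω.

Z = 232 - j1.188 Ω = 232∠-0.3° Ω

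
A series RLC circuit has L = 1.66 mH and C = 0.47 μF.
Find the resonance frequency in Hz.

Step 1 — Resonance condition Im(Z)=0 gives ω₀ = 1/√(LC).
Step 2 — ω₀ = 1/√(0.00166·4.7e-07) = 3.58e+04 rad/s.
Step 3 — f₀ = ω₀/(2π) = 5698 Hz.

f₀ = 5698 Hz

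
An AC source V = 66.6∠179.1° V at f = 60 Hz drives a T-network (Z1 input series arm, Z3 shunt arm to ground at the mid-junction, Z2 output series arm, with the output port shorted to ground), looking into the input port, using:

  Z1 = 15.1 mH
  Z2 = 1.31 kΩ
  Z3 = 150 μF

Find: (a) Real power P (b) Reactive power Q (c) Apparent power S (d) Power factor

Step 1 — Angular frequency: ω = 2π·f = 2π·60 = 377 rad/s.
Step 2 — Component impedances:
  Z1: Z = jωL = j·377·0.0151 = 0 + j5.693 Ω
  Z2: Z = R = 1310 Ω
  Z3: Z = 1/(jωC) = -j/(ω·C) = 0 - j17.68 Ω
Step 3 — With the output port shorted to ground, the output series arm Z2 runs from the junction to ground; the shunt arm Z3 also runs from the junction to ground. They appear in parallel: Z3 || Z2 = 0.2387 - j17.68 Ω.
Step 4 — Series with input arm Z1: Z_in = Z1 + (Z3 || Z2) = 0.2387 - j11.99 Ω = 11.99∠-88.9° Ω.
Step 5 — Source phasor: V = 66.6∠179.1° V = -66.59 + j1.046 V.
Step 6 — Current: I = V / Z = -0.1978 - j5.551 A = 5.554∠-92.0° A.
Step 7 — Complex power: S = V·I* = 7.363 - j369.9 VA.
Step 8 — Real power: P = Re(S) = 7.363 W.
Step 9 — Reactive power: Q = Im(S) = -369.9 VAR.
Step 10 — Apparent power: |S| = 369.9 VA.
Step 11 — Power factor: PF = P/|S| = 0.01991 (leading).

(a) P = 7.363 W  (b) Q = -369.9 VAR  (c) S = 369.9 VA  (d) PF = 0.01991 (leading)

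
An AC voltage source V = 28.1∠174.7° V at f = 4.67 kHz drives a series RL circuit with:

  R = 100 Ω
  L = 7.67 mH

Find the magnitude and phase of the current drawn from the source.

Step 1 — Angular frequency: ω = 2π·f = 2π·4670 = 2.934e+04 rad/s.
Step 2 — Component impedances:
  R: Z = R = 100 Ω
  L: Z = jωL = j·2.934e+04·0.00767 = 0 + j225.1 Ω
Step 3 — Series combination: Z_total = R + L = 100 + j225.1 Ω = 246.3∠66.0° Ω.
Step 4 — Source phasor: V = 28.1∠174.7° V = -27.98 + j2.596 V.
Step 5 — Ohm's law: I = V / Z_total = (-27.98 + j2.596) / (100 + j225.1) = -0.0365 + j0.1081 A.
Step 6 — Convert to polar: |I| = 0.1141 A, ∠I = 108.7°.

I = 0.1141∠108.7° A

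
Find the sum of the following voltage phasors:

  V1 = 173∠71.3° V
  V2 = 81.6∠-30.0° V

Step 1 — Convert each phasor to rectangular form:
  V1 = 173·(cos(71.3°) + j·sin(71.3°)) = 55.47 + j163.9 V
  V2 = 81.6·(cos(-30.0°) + j·sin(-30.0°)) = 70.67 - j40.8 V
Step 2 — Sum components: V_total = 126.1 + j123.1 V.
Step 3 — Convert to polar: |V_total| = 176.2 V, ∠V_total = 44.3°.

V_total = 176.2∠44.3° V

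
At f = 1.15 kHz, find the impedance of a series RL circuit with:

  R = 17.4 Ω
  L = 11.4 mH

Step 1 — Angular frequency: ω = 2π·f = 2π·1150 = 7226 rad/s.
Step 2 — Component impedances:
  R: Z = R = 17.4 Ω
  L: Z = jωL = j·7226·0.0114 = 0 + j82.37 Ω
Step 3 — Series combination: Z_total = R + L = 17.4 + j82.37 Ω = 84.19∠78.1° Ω.

Z = 17.4 + j82.37 Ω = 84.19∠78.1° Ω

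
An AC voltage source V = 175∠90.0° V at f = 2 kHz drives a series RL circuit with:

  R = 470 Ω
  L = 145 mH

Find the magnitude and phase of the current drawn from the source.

Step 1 — Angular frequency: ω = 2π·f = 2π·2000 = 1.257e+04 rad/s.
Step 2 — Component impedances:
  R: Z = R = 470 Ω
  L: Z = jωL = j·1.257e+04·0.145 = 0 + j1822 Ω
Step 3 — Series combination: Z_total = R + L = 470 + j1822 Ω = 1882∠75.5° Ω.
Step 4 — Source phasor: V = 175∠90.0° V = 0 + j175 V.
Step 5 — Ohm's law: I = V / Z_total = (0 + j175) / (470 + j1822) = 0.09005 + j0.02323 A.
Step 6 — Convert to polar: |I| = 0.093 A, ∠I = 14.5°.

I = 0.093∠14.5° A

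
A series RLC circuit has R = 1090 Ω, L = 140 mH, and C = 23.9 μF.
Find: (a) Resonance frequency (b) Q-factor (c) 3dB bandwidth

Step 1 — Resonance condition Im(Z)=0 gives ω₀ = 1/√(LC).
Step 2 — ω₀ = 1/√(0.14·2.39e-05) = 546.7 rad/s.
Step 3 — f₀ = ω₀/(2π) = 87.01 Hz.
Step 4 — Series Q: Q = ω₀L/R = 546.7·0.14/1090 = 0.07022.
Step 5 — 3dB bandwidth: Δω = ω₀/Q = 7786 rad/s; BW = Δω/(2π) = 1239 Hz.

(a) f₀ = 87.01 Hz  (b) Q = 0.07022  (c) BW = 1239 Hz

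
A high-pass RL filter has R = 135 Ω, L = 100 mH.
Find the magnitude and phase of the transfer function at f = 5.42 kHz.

Step 1 — Angular frequency: ω = 2π·5420 = 3.405e+04 rad/s.
Step 2 — Transfer function: H(jω) = jωL/(R + jωL).
Step 3 — Numerator jωL = j·3405; denominator R + jωL = 135 + j3405.
Step 4 — H = 0.9984 + j0.03958.
Step 5 — Magnitude: |H| = 0.9992 (-0.0 dB); phase: φ = 2.3°.

|H| = 0.9992 (-0.0 dB), φ = 2.3°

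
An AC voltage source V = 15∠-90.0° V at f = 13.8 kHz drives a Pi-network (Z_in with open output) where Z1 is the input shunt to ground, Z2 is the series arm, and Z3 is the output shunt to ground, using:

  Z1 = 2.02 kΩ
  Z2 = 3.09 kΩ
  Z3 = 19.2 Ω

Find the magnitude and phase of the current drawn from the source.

Step 1 — Angular frequency: ω = 2π·f = 2π·1.38e+04 = 8.671e+04 rad/s.
Step 2 — Component impedances:
  Z1: Z = R = 2020 Ω
  Z2: Z = R = 3090 Ω
  Z3: Z = R = 19.2 Ω
Step 3 — With open output, the series arm Z2 and the output shunt Z3 appear in series to ground: Z2 + Z3 = 3109 Ω.
Step 4 — Parallel with input shunt Z1: Z_in = Z1 || (Z2 + Z3) = 1224 Ω = 1224∠0.0° Ω.
Step 5 — Source phasor: V = 15∠-90.0° V = 0 - j15 V.
Step 6 — Ohm's law: I = V / Z_total = (0 - j15) / (1224) = 0 - j0.01225 A.
Step 7 — Convert to polar: |I| = 0.01225 A, ∠I = -90.0°.

I = 0.01225∠-90.0° A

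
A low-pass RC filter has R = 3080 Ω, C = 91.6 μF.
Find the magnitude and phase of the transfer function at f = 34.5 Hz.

Step 1 — Angular frequency: ω = 2π·34.5 = 216.8 rad/s.
Step 2 — Transfer function: H(jω) = 1/(1 + jωRC).
Step 3 — Denominator: 1 + jωRC = 1 + j·216.8·3080·9.16e-05 = 1 + j61.16.
Step 4 — H = 0.0002673 - j0.01635.
Step 5 — Magnitude: |H| = 0.01635 (-35.7 dB); phase: φ = -89.1°.

|H| = 0.01635 (-35.7 dB), φ = -89.1°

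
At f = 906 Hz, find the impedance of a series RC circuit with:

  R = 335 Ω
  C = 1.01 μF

Step 1 — Angular frequency: ω = 2π·f = 2π·906 = 5693 rad/s.
Step 2 — Component impedances:
  R: Z = R = 335 Ω
  C: Z = 1/(jωC) = -j/(ω·C) = 0 - j173.9 Ω
Step 3 — Series combination: Z_total = R + C = 335 - j173.9 Ω = 377.5∠-27.4° Ω.

Z = 335 - j173.9 Ω = 377.5∠-27.4° Ω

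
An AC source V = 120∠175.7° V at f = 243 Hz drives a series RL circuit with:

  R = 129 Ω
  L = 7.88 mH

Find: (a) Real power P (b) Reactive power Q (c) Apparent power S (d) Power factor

Step 1 — Angular frequency: ω = 2π·f = 2π·243 = 1527 rad/s.
Step 2 — Component impedances:
  R: Z = R = 129 Ω
  L: Z = jωL = j·1527·0.00788 = 0 + j12.03 Ω
Step 3 — Series combination: Z_total = R + L = 129 + j12.03 Ω = 129.6∠5.3° Ω.
Step 4 — Source phasor: V = 120∠175.7° V = -119.7 + j8.997 V.
Step 5 — Current: I = V / Z = -0.9132 + j0.1549 A = 0.9262∠170.4° A.
Step 6 — Complex power: S = V·I* = 110.7 + j10.32 VA.
Step 7 — Real power: P = Re(S) = 110.7 W.
Step 8 — Reactive power: Q = Im(S) = 10.32 VAR.
Step 9 — Apparent power: |S| = 111.1 VA.
Step 10 — Power factor: PF = P/|S| = 0.9957 (lagging).

(a) P = 110.7 W  (b) Q = 10.32 VAR  (c) S = 111.1 VA  (d) PF = 0.9957 (lagging)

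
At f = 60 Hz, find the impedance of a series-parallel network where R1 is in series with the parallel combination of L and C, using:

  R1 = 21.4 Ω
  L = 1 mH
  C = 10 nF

Step 1 — Angular frequency: ω = 2π·f = 2π·60 = 377 rad/s.
Step 2 — Component impedances:
  R1: Z = R = 21.4 Ω
  L: Z = jωL = j·377·0.001 = 0 + j0.377 Ω
  C: Z = 1/(jωC) = -j/(ω·C) = 0 - j2.653e+05 Ω
Step 3 — Parallel branch: L || C = 1/(1/L + 1/C) = 0 + j0.377 Ω.
Step 4 — Series with R1: Z_total = R1 + (L || C) = 21.4 + j0.377 Ω = 21.4∠1.0° Ω.

Z = 21.4 + j0.377 Ω = 21.4∠1.0° Ω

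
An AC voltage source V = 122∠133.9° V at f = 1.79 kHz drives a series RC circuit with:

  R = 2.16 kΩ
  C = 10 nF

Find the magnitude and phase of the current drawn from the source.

Step 1 — Angular frequency: ω = 2π·f = 2π·1790 = 1.125e+04 rad/s.
Step 2 — Component impedances:
  R: Z = R = 2160 Ω
  C: Z = 1/(jωC) = -j/(ω·C) = 0 - j8891 Ω
Step 3 — Series combination: Z_total = R + C = 2160 - j8891 Ω = 9150∠-76.3° Ω.
Step 4 — Source phasor: V = 122∠133.9° V = -84.6 + j87.91 V.
Step 5 — Ohm's law: I = V / Z_total = (-84.6 + j87.91) / (2160 - j8891) = -0.01152 - j0.006716 A.
Step 6 — Convert to polar: |I| = 0.01333 A, ∠I = -149.8°.

I = 0.01333∠-149.8° A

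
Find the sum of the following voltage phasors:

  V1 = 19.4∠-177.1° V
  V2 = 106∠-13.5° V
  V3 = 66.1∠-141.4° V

Step 1 — Convert each phasor to rectangular form:
  V1 = 19.4·(cos(-177.1°) + j·sin(-177.1°)) = -19.38 - j0.9815 V
  V2 = 106·(cos(-13.5°) + j·sin(-13.5°)) = 103.1 - j24.75 V
  V3 = 66.1·(cos(-141.4°) + j·sin(-141.4°)) = -51.66 - j41.24 V
Step 2 — Sum components: V_total = 32.04 - j66.97 V.
Step 3 — Convert to polar: |V_total| = 74.23 V, ∠V_total = -64.4°.

V_total = 74.23∠-64.4° V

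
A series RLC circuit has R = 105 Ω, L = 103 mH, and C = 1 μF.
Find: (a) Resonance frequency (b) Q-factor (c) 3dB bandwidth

Step 1 — Resonance condition Im(Z)=0 gives ω₀ = 1/√(LC).
Step 2 — ω₀ = 1/√(0.103·1e-06) = 3116 rad/s.
Step 3 — f₀ = ω₀/(2π) = 495.9 Hz.
Step 4 — Series Q: Q = ω₀L/R = 3116·0.103/105 = 3.057.
Step 5 — 3dB bandwidth: Δω = ω₀/Q = 1019 rad/s; BW = Δω/(2π) = 162.2 Hz.

(a) f₀ = 495.9 Hz  (b) Q = 3.057  (c) BW = 162.2 Hz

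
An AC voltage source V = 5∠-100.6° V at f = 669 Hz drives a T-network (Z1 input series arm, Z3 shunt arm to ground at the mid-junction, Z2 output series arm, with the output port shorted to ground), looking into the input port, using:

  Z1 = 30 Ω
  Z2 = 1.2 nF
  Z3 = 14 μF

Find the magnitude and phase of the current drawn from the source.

Step 1 — Angular frequency: ω = 2π·f = 2π·669 = 4203 rad/s.
Step 2 — Component impedances:
  Z1: Z = R = 30 Ω
  Z2: Z = 1/(jωC) = -j/(ω·C) = 0 - j1.982e+05 Ω
  Z3: Z = 1/(jωC) = -j/(ω·C) = 0 - j16.99 Ω
Step 3 — With the output port shorted to ground, the output series arm Z2 runs from the junction to ground; the shunt arm Z3 also runs from the junction to ground. They appear in parallel: Z3 || Z2 = 0 - j16.99 Ω.
Step 4 — Series with input arm Z1: Z_in = Z1 + (Z3 || Z2) = 30 - j16.99 Ω = 34.48∠-29.5° Ω.
Step 5 — Source phasor: V = 5∠-100.6° V = -0.9198 - j4.915 V.
Step 6 — Ohm's law: I = V / Z_total = (-0.9198 - j4.915) / (30 - j16.99) = 0.04704 - j0.1372 A.
Step 7 — Convert to polar: |I| = 0.145 A, ∠I = -71.1°.

I = 0.145∠-71.1° A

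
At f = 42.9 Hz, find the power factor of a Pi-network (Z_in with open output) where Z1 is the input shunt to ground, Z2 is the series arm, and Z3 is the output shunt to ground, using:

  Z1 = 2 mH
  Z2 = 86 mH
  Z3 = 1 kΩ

Step 1 — Angular frequency: ω = 2π·f = 2π·42.9 = 269.5 rad/s.
Step 2 — Component impedances:
  Z1: Z = jωL = j·269.5·0.002 = 0 + j0.5391 Ω
  Z2: Z = jωL = j·269.5·0.086 = 0 + j23.18 Ω
  Z3: Z = R = 1000 Ω
Step 3 — With open output, the series arm Z2 and the output shunt Z3 appear in series to ground: Z2 + Z3 = 1000 + j23.18 Ω.
Step 4 — Parallel with input shunt Z1: Z_in = Z1 || (Z2 + Z3) = 0.0002905 + j0.5391 Ω = 0.5391∠90.0° Ω.
Step 5 — Power factor: PF = cos(φ) = Re(Z)/|Z| = 0.00029046/0.53909 = 0.0005388.
Step 6 — Type: Im(Z) = 0.5391 ⇒ lagging (phase φ = 90.0°).

PF = 0.0005388 (lagging, φ = 90.0°)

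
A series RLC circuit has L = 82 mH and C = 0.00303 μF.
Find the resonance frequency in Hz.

Step 1 — Resonance condition Im(Z)=0 gives ω₀ = 1/√(LC).
Step 2 — ω₀ = 1/√(0.082·3.03e-09) = 6.344e+04 rad/s.
Step 3 — f₀ = ω₀/(2π) = 1.01e+04 Hz.

f₀ = 1.01e+04 Hz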